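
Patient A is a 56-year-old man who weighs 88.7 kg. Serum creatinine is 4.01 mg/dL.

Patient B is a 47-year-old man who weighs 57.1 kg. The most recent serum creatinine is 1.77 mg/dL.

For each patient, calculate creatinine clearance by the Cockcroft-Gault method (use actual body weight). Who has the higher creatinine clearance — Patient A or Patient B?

Patient A: CrCl = (140 − 56) × 88.7 / (72 × 4.01) = 7450.8 / 288.72 ≈ 25.8 mL/min
Patient B: CrCl = (140 − 47) × 57.1 / (72 × 1.77) = 5310.3 / 127.44 ≈ 41.7 mL/min
25.8 vs 41.7 mL/min → Patient B is higher.

Patient B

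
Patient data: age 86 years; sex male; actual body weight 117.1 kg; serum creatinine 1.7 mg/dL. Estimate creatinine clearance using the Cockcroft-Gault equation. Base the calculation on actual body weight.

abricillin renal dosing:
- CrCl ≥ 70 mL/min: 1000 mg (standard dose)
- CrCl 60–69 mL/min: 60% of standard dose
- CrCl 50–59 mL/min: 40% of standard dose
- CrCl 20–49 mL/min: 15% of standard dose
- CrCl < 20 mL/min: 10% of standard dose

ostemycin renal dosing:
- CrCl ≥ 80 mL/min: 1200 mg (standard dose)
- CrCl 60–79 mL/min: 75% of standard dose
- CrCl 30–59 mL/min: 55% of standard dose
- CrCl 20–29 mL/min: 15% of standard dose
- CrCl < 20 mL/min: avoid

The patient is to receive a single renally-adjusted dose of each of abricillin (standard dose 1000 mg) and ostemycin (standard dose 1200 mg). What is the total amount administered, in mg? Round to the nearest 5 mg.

1060 mg

CrCl = (140 − 86) × 117.1 / (72 × 1.7) = 6323.4 / 122.40 ≈ 51.7 mL/min
CrCl ≈ 52 mL/min.
abricillin: 50–59 mL/min → 40% of 1000 mg = 400 mg.
ostemycin: 30–59 mL/min → 55% of 1200 mg = 660 mg.
Total = 400 + 660 = 1060 mg.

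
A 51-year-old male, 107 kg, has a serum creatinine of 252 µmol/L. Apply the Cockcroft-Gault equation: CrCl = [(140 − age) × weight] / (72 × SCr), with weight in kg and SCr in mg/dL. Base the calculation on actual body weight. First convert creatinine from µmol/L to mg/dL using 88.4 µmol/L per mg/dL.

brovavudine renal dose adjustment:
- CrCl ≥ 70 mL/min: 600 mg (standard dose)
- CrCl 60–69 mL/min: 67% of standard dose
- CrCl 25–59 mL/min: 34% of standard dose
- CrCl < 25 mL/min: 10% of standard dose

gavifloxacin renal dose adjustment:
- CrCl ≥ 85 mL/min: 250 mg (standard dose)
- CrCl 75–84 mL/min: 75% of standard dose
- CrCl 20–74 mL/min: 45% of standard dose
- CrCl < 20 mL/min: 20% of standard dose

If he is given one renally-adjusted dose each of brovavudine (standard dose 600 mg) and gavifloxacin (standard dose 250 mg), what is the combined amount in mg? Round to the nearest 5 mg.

SCr = 252 / 88.4 = 2.851 mg/dL
CrCl = (140 − 51) × 107 / (72 × 2.851) = 9523.0 / 205.27 ≈ 46.4 mL/min
CrCl ≈ 46 mL/min.
brovavudine: 25–59 mL/min → 34% of 600 mg = 204 mg.
gavifloxacin: 20–74 mL/min → 45% of 250 mg = 112.5 mg.
Total = 204 + 112.5 = 316.5 mg.

315 mg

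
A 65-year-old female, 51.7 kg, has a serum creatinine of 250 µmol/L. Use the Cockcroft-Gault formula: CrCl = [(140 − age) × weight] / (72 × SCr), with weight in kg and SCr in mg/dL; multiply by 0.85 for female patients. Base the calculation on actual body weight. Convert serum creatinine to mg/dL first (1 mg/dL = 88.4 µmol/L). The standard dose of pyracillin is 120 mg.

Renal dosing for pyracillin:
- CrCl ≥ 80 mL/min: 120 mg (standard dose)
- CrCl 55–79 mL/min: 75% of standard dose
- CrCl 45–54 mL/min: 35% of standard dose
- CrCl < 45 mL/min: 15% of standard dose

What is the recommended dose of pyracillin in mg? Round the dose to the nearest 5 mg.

SCr = 250 / 88.4 = 2.828 mg/dL
CrCl = (140 − 65) × 51.7 / (72 × 2.828) × 0.85 = 3877.5 / 203.62 × 0.85 ≈ 16.2 mL/min
CrCl ≈ 16 mL/min → bracket < 45 mL/min.
15% of 120 mg = 18 mg → 20 mg

20 mg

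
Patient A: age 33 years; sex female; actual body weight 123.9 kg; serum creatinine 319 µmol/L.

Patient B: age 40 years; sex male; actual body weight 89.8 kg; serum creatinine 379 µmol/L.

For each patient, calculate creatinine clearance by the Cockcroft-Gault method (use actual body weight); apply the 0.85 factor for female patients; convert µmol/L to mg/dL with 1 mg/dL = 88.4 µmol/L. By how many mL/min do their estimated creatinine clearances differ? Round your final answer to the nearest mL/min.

14 mL/min

Patient A: SCr = 319 / 88.4 = 3.609 mg/dL
Patient A: CrCl = (140 − 33) × 123.9 / (72 × 3.609) × 0.85 = 13257.3 / 259.85 × 0.85 ≈ 43.4 mL/min
Patient B: SCr = 379 / 88.4 = 4.287 mg/dL
Patient B: CrCl = (140 − 40) × 89.8 / (72 × 4.287) = 8980.0 / 308.66 ≈ 29.1 mL/min
|43.4 − 29.1| = 14.3 mL/min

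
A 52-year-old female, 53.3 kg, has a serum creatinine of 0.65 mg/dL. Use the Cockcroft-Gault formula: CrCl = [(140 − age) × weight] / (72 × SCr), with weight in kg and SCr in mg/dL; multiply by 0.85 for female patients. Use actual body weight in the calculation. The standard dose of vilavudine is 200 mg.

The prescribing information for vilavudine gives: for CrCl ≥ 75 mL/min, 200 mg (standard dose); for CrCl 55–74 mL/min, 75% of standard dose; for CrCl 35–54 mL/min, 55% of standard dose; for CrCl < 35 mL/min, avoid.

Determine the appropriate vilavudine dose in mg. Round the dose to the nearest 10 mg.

200 mg

CrCl = (140 − 52) × 53.3 / (72 × 0.65) × 0.85 = 4690.4 / 46.80 × 0.85 ≈ 85.2 mL/min
CrCl ≈ 85 mL/min → bracket ≥ 75 mL/min.
100% of 200 mg = 200 mg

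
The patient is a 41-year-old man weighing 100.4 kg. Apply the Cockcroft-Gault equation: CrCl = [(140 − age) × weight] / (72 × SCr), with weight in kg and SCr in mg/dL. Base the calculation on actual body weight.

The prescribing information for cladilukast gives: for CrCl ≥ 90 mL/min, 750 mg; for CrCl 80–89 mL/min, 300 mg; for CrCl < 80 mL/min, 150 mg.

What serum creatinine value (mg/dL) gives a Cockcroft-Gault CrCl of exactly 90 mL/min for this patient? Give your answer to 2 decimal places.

1.53 mg/dL

Standard dose requires CrCl ≥ 90 mL/min.
Set (140 − 41) × 100.4 / (72 × SCr) = 90
SCr = (140 − 41) × 100.4 / (72 × 90) = 1.534 mg/dL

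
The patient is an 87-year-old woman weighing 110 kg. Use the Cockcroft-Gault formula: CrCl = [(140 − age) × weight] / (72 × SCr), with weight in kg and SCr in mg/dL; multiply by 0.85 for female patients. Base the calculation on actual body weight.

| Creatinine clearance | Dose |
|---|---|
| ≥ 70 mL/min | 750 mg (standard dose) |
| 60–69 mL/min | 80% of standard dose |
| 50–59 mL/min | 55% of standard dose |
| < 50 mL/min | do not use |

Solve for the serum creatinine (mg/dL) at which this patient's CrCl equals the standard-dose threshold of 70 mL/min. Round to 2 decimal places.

0.98 mg/dL

Standard dose requires CrCl ≥ 70 mL/min.
Set (140 − 87) × 110 × 0.85 / (72 × SCr) = 70
SCr = (140 − 87) × 110 × 0.85 / (72 × 70) = 0.983 mg/dL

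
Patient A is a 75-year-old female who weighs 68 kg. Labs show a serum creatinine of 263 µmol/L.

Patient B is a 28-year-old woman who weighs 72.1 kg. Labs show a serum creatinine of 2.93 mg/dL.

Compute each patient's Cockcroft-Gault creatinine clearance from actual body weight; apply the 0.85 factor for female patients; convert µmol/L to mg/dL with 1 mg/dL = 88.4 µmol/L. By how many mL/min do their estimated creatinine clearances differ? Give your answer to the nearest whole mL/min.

Patient A: SCr = 263 / 88.4 = 2.975 mg/dL
Patient A: CrCl = (140 − 75) × 68 / (72 × 2.975) × 0.85 = 4420.0 / 214.20 × 0.85 ≈ 17.5 mL/min
Patient B: CrCl = (140 − 28) × 72.1 / (72 × 2.93) × 0.85 = 8075.2 / 210.96 × 0.85 ≈ 32.5 mL/min
|17.5 − 32.5| = 15.0 mL/min

15 mL/min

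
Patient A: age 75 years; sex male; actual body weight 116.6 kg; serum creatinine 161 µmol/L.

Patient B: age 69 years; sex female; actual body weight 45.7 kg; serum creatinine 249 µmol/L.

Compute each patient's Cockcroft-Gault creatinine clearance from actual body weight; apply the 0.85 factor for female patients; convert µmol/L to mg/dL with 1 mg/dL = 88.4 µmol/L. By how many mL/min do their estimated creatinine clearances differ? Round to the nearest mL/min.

Patient A: SCr = 161 / 88.4 = 1.821 mg/dL
Patient A: CrCl = (140 − 75) × 116.6 / (72 × 1.821) = 7579.0 / 131.11 ≈ 57.8 mL/min
Patient B: SCr = 249 / 88.4 = 2.817 mg/dL
Patient B: CrCl = (140 − 69) × 45.7 / (72 × 2.817) × 0.85 = 3244.7 / 202.82 × 0.85 ≈ 13.6 mL/min
|57.8 − 13.6| = 44.2 mL/min

44 mL/min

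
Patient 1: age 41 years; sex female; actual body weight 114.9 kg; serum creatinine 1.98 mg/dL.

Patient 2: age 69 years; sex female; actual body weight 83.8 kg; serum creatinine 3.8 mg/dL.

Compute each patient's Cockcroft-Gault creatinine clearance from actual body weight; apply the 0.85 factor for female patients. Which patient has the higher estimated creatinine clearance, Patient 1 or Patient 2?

Patient 1: CrCl = (140 − 41) × 114.9 / (72 × 1.98) × 0.85 = 11375.1 / 142.56 × 0.85 ≈ 67.8 mL/min
Patient 2: CrCl = (140 − 69) × 83.8 / (72 × 3.8) × 0.85 = 5949.8 / 273.60 × 0.85 ≈ 18.5 mL/min
67.8 vs 18.5 mL/min → Patient 1 is higher.

Patient 1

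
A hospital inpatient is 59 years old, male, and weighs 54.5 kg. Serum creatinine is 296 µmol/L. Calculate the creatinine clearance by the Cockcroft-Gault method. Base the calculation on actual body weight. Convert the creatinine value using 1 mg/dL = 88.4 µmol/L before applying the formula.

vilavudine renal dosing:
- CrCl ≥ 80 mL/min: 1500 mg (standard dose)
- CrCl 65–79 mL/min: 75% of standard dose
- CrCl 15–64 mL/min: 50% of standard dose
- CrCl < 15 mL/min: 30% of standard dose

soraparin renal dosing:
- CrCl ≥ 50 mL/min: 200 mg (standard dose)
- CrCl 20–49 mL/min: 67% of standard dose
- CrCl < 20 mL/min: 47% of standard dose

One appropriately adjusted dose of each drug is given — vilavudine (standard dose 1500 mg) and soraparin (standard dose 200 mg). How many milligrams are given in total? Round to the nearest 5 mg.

845 mg

SCr = 296 / 88.4 = 3.348 mg/dL
CrCl = (140 − 59) × 54.5 / (72 × 3.348) = 4414.5 / 241.06 ≈ 18.3 mL/min
CrCl ≈ 18 mL/min.
vilavudine: 15–64 mL/min → 50% of 1500 mg = 750 mg.
soraparin: < 20 mL/min → 47% of 200 mg = 94 mg.
Total = 750 + 94 = 844 mg.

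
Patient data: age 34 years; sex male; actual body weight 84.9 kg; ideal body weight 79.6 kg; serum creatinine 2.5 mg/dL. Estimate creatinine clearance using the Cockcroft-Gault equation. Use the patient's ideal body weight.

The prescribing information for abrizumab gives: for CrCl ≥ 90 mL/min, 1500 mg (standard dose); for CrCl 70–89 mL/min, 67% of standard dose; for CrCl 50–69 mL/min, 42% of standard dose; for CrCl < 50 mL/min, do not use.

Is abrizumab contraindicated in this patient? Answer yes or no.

yes

CrCl = (140 − 34) × 79.6 / (72 × 2.5) = 8437.6 / 180.00 ≈ 46.9 mL/min
CrCl ≈ 47 mL/min, which is < 50 mL/min.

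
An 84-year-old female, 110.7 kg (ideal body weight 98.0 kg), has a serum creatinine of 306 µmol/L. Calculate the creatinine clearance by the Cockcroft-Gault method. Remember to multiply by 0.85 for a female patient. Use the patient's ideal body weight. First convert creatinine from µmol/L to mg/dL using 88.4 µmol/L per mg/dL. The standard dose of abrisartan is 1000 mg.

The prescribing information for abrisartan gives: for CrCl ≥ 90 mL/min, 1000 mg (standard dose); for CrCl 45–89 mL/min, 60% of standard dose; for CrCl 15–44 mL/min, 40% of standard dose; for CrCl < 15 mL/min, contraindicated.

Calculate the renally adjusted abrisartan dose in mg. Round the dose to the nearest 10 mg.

400 mg

SCr = 306 / 88.4 = 3.462 mg/dL
CrCl = (140 − 84) × 98 / (72 × 3.462) × 0.85 = 5488.0 / 249.26 × 0.85 ≈ 18.7 mL/min
CrCl ≈ 19 mL/min → bracket 15–44 mL/min.
40% of 1000 mg = 400 mg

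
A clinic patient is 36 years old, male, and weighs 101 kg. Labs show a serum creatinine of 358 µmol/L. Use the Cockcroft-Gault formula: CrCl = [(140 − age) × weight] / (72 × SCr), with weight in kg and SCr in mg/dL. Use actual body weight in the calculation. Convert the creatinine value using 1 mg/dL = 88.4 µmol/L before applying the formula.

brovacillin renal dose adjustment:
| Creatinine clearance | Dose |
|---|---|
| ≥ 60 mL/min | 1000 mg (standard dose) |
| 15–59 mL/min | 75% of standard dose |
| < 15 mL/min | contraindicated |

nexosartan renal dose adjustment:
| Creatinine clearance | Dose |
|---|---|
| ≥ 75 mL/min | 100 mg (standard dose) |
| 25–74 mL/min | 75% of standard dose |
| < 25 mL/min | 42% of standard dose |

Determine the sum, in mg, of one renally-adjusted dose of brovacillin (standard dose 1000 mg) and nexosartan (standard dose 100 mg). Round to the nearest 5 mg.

825 mg

SCr = 358 / 88.4 = 4.05 mg/dL
CrCl = (140 − 36) × 101 / (72 × 4.05) = 10504.0 / 291.60 ≈ 36.0 mL/min
CrCl ≈ 36 mL/min.
brovacillin: 15–59 mL/min → 75% of 1000 mg = 750 mg.
nexosartan: 25–74 mL/min → 75% of 100 mg = 75 mg.
Total = 750 + 75 = 825 mg.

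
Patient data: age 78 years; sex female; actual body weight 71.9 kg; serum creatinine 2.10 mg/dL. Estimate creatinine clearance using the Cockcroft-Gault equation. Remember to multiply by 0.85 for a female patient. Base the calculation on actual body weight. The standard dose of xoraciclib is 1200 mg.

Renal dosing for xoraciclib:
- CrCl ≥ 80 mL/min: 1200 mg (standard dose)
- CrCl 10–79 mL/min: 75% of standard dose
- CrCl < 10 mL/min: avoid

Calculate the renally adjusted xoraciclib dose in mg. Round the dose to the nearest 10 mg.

CrCl = (140 − 78) × 71.9 / (72 × 2.1) × 0.85 = 4457.8 / 151.20 × 0.85 ≈ 25.1 mL/min
CrCl ≈ 25 mL/min → bracket 10–79 mL/min.
75% of 1200 mg = 900 mg

900 mg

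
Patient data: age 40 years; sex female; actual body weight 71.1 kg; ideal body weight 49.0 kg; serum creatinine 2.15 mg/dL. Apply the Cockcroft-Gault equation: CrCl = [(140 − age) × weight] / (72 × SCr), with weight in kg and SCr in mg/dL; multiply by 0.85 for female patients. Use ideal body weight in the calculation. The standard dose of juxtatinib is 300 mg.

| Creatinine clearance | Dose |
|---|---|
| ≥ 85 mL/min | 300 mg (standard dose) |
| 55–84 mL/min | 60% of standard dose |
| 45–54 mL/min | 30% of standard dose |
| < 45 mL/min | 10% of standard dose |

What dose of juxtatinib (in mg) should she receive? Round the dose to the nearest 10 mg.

CrCl = (140 − 40) × 49 / (72 × 2.15) × 0.85 = 4900.0 / 154.80 × 0.85 ≈ 26.9 mL/min
CrCl ≈ 27 mL/min → bracket < 45 mL/min.
10% of 300 mg = 30 mg

30 mg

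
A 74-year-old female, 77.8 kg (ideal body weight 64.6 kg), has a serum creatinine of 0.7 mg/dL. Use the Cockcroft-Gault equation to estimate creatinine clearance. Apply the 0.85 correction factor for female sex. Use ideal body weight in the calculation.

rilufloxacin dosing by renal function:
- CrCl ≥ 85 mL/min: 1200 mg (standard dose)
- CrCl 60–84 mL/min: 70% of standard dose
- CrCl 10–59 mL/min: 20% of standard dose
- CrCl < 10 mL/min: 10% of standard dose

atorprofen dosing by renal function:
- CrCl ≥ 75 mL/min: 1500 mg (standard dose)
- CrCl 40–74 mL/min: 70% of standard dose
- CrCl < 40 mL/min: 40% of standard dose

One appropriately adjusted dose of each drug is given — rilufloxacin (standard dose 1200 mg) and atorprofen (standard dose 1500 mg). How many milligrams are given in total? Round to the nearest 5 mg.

CrCl = (140 − 74) × 64.6 / (72 × 0.7) × 0.85 = 4263.6 / 50.40 × 0.85 ≈ 71.9 mL/min
CrCl ≈ 72 mL/min.
rilufloxacin: 60–84 mL/min → 70% of 1200 mg = 840 mg.
atorprofen: 40–74 mL/min → 70% of 1500 mg = 1050 mg.
Total = 840 + 1050 = 1890 mg.

1890 mg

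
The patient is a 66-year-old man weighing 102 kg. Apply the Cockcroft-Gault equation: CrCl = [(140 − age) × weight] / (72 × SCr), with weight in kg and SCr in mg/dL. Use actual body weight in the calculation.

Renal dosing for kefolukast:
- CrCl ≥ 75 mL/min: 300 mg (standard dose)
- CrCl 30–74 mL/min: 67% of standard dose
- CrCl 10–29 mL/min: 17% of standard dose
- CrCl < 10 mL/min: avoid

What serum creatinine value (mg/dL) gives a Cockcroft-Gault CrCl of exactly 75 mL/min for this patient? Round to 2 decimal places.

1.40 mg/dL

Standard dose requires CrCl ≥ 75 mL/min.
Set (140 − 66) × 102 / (72 × SCr) = 75
SCr = (140 − 66) × 102 / (72 × 75) = 1.398 mg/dL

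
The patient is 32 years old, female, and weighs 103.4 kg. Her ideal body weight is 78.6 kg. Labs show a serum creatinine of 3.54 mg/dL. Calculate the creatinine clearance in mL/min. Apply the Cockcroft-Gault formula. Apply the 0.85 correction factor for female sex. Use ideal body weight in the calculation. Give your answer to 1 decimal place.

CrCl = (140 − 32) × 78.6 / (72 × 3.54) × 0.85 = 8488.8 / 254.88 × 0.85 ≈ 28.3 mL/min

28.3 mL/min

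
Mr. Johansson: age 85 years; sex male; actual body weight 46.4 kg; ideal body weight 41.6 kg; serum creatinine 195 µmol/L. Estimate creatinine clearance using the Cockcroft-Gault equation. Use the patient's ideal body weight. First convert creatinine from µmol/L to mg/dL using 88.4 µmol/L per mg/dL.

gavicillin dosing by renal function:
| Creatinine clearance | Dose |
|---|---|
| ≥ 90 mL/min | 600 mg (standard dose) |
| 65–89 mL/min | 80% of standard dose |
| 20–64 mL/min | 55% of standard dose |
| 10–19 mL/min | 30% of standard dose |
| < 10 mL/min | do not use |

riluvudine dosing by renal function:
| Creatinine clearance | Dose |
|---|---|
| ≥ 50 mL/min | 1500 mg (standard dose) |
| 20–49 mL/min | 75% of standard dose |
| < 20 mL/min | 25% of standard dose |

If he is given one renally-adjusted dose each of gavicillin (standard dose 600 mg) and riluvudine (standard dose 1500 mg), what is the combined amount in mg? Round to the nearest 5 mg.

555 mg

SCr = 195 / 88.4 = 2.206 mg/dL
CrCl = (140 − 85) × 41.6 / (72 × 2.206) = 2288.0 / 158.83 ≈ 14.4 mL/min
CrCl ≈ 14 mL/min.
gavicillin: 10–19 mL/min → 30% of 600 mg = 180 mg.
riluvudine: < 20 mL/min → 25% of 1500 mg = 375 mg.
Total = 180 + 375 = 555 mg.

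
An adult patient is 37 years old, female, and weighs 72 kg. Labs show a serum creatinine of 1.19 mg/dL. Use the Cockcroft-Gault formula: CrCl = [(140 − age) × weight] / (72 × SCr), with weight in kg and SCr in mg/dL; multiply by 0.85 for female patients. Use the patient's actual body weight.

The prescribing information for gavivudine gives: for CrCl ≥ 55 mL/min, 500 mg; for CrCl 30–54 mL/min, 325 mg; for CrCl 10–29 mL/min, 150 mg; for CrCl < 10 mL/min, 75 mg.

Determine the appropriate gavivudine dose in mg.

500 mg

CrCl = (140 − 37) × 72 / (72 × 1.19) × 0.85 = 7416.0 / 85.68 × 0.85 ≈ 73.6 mL/min
CrCl ≈ 74 mL/min → bracket ≥ 55 mL/min.
Dose for this bracket: 500 mg.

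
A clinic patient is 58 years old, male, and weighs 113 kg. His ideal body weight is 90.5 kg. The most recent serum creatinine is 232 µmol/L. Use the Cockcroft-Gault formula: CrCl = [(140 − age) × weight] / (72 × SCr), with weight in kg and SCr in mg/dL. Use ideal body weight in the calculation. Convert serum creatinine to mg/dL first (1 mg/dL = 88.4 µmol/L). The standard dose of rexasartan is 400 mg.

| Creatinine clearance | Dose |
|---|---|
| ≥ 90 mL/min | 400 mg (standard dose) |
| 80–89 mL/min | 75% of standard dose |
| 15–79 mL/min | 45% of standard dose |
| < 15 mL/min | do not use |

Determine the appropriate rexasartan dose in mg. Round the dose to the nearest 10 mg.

180 mg

SCr = 232 / 88.4 = 2.624 mg/dL
CrCl = (140 − 58) × 90.5 / (72 × 2.624) = 7421.0 / 188.93 ≈ 39.3 mL/min
CrCl ≈ 39 mL/min → bracket 15–79 mL/min.
45% of 400 mg = 180 mg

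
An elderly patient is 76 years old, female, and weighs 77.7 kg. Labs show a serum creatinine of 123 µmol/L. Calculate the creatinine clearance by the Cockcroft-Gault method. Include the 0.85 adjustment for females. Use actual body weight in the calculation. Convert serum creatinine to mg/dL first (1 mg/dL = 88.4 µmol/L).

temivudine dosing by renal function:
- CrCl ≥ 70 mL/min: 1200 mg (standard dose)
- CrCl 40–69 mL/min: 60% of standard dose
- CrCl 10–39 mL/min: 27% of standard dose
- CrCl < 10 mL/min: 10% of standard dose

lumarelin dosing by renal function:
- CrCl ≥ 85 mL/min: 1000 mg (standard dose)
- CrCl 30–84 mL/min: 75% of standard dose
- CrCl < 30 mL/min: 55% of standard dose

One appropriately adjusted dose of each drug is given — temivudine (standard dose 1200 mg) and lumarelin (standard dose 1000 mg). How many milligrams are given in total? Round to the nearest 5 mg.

SCr = 123 / 88.4 = 1.391 mg/dL
CrCl = (140 − 76) × 77.7 / (72 × 1.391) × 0.85 = 4972.8 / 100.15 × 0.85 ≈ 42.2 mL/min
CrCl ≈ 42 mL/min.
temivudine: 40–69 mL/min → 60% of 1200 mg = 720 mg.
lumarelin: 30–84 mL/min → 75% of 1000 mg = 750 mg.
Total = 720 + 750 = 1470 mg.

1470 mg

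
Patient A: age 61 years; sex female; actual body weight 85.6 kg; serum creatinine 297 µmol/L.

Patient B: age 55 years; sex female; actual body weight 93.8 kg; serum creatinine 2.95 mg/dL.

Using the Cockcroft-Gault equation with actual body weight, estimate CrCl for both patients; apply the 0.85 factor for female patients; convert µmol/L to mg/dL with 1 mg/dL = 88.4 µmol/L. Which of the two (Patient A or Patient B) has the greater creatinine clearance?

Patient A: SCr = 297 / 88.4 = 3.36 mg/dL
Patient A: CrCl = (140 − 61) × 85.6 / (72 × 3.36) × 0.85 = 6762.4 / 241.92 × 0.85 ≈ 23.8 mL/min
Patient B: CrCl = (140 − 55) × 93.8 / (72 × 2.95) × 0.85 = 7973.0 / 212.40 × 0.85 ≈ 31.9 mL/min
23.8 vs 31.9 mL/min → Patient B is higher.

Patient B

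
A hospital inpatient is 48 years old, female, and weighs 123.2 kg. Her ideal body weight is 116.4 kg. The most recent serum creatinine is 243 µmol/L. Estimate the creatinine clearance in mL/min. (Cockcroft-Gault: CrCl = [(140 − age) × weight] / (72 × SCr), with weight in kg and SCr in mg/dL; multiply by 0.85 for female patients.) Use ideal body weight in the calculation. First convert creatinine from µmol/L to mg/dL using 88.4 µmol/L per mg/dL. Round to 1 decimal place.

SCr = 243 / 88.4 = 2.749 mg/dL
CrCl = (140 − 48) × 116.4 / (72 × 2.749) × 0.85 = 10708.8 / 197.93 × 0.85 ≈ 46.0 mL/min

46.0 mL/min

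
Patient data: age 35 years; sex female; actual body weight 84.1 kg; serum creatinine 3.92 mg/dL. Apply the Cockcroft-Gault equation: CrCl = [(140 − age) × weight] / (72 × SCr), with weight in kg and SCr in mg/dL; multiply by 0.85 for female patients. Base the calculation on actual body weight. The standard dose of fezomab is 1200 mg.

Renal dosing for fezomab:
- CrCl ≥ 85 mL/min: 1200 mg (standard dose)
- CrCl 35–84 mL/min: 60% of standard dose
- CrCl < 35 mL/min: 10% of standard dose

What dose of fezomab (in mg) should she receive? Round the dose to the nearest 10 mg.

CrCl = (140 − 35) × 84.1 / (72 × 3.92) × 0.85 = 8830.5 / 282.24 × 0.85 ≈ 26.6 mL/min
CrCl ≈ 27 mL/min → bracket < 35 mL/min.
10% of 1200 mg = 120 mg

120 mg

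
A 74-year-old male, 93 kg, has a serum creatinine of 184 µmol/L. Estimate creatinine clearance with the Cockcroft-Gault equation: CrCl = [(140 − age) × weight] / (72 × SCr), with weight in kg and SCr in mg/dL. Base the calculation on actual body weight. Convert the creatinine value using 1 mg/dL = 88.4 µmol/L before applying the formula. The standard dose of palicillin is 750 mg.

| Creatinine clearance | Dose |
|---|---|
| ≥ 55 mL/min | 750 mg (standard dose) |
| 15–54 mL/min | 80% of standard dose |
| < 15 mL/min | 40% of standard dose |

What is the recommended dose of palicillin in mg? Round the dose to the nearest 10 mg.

SCr = 184 / 88.4 = 2.081 mg/dL
CrCl = (140 − 74) × 93 / (72 × 2.081) = 6138.0 / 149.83 ≈ 41.0 mL/min
CrCl ≈ 41 mL/min → bracket 15–54 mL/min.
80% of 750 mg = 600 mg

600 mg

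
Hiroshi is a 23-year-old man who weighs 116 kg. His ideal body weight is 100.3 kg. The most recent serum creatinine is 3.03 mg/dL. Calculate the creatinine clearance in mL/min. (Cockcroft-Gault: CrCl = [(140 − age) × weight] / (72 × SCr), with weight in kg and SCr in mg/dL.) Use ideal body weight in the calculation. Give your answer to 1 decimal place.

CrCl = (140 − 23) × 100.3 / (72 × 3.03) = 11735.1 / 218.16 ≈ 53.8 mL/min

53.8 mL/min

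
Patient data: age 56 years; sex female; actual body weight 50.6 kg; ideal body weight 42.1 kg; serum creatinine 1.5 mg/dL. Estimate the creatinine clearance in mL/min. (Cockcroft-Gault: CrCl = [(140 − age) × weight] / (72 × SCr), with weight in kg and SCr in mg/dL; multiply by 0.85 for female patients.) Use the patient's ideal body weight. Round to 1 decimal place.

27.8 mL/min

CrCl = (140 − 56) × 42.1 / (72 × 1.5) × 0.85 = 3536.4 / 108.00 × 0.85 ≈ 27.8 mL/min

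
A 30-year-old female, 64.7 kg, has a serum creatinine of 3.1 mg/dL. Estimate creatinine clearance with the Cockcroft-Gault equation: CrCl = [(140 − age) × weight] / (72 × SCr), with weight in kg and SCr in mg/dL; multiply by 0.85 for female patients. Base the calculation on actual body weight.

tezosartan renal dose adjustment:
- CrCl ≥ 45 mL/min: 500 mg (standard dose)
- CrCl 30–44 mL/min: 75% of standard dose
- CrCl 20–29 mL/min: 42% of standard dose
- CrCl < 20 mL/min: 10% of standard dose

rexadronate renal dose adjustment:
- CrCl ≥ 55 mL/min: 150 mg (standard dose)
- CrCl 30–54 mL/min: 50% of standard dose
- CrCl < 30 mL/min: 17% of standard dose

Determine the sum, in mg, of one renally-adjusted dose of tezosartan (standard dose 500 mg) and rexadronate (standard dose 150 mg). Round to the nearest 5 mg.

235 mg

CrCl = (140 − 30) × 64.7 / (72 × 3.1) × 0.85 = 7117.0 / 223.20 × 0.85 ≈ 27.1 mL/min
CrCl ≈ 27 mL/min.
tezosartan: 20–29 mL/min → 42% of 500 mg = 210 mg.
rexadronate: < 30 mL/min → 17% of 150 mg = 25.5 mg.
Total = 210 + 25.5 = 235.5 mg.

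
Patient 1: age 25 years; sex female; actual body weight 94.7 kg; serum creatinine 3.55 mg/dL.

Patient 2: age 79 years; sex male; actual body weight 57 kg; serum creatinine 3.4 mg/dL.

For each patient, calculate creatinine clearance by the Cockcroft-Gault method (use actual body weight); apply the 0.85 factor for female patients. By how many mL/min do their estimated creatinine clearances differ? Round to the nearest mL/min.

22 mL/min

Patient 1: CrCl = (140 − 25) × 94.7 / (72 × 3.55) × 0.85 = 10890.5 / 255.60 × 0.85 ≈ 36.2 mL/min
Patient 2: CrCl = (140 − 79) × 57 / (72 × 3.4) = 3477.0 / 244.80 ≈ 14.2 mL/min
|36.2 − 14.2| = 22.0 mL/min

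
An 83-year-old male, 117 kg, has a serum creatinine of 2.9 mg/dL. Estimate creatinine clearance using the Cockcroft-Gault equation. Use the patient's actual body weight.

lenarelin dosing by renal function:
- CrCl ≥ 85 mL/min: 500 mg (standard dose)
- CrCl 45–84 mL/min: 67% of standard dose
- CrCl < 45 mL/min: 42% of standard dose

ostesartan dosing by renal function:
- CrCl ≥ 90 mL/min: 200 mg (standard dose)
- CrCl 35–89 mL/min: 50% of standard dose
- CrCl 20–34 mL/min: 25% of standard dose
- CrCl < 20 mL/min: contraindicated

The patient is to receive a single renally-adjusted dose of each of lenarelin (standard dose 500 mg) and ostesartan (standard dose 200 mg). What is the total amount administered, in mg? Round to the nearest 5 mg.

260 mg

CrCl = (140 − 83) × 117 / (72 × 2.9) = 6669.0 / 208.80 ≈ 31.9 mL/min
CrCl ≈ 32 mL/min.
lenarelin: < 45 mL/min → 42% of 500 mg = 210 mg.
ostesartan: 20–34 mL/min → 25% of 200 mg = 50 mg.
Total = 210 + 50 = 260 mg.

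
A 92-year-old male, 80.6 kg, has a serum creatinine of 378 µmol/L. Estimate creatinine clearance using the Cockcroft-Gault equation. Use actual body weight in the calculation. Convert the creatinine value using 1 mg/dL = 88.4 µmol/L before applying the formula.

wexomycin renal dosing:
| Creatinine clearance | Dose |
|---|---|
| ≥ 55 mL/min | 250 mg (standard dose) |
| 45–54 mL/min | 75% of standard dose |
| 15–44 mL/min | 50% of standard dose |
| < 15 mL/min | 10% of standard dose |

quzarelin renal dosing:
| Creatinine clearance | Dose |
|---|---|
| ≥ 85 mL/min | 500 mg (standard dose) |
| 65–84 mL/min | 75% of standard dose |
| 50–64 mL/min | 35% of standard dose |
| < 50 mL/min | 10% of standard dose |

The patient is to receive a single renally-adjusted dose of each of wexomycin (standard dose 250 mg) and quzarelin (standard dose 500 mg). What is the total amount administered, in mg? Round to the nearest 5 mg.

SCr = 378 / 88.4 = 4.276 mg/dL
CrCl = (140 − 92) × 80.6 / (72 × 4.276) = 3868.8 / 307.87 ≈ 12.6 mL/min
CrCl ≈ 13 mL/min.
wexomycin: < 15 mL/min → 10% of 250 mg = 25 mg.
quzarelin: < 50 mL/min → 10% of 500 mg = 50 mg.
Total = 25 + 50 = 75 mg.

75 mg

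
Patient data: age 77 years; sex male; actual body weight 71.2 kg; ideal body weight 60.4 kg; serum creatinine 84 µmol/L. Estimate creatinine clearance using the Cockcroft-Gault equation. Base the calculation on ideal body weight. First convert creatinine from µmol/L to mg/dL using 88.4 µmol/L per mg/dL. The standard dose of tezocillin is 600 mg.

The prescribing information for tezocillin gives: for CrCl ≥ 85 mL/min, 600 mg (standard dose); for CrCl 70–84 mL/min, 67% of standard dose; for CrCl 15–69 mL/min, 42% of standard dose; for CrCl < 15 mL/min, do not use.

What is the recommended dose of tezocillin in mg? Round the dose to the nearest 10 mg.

SCr = 84 / 88.4 = 0.95 mg/dL
CrCl = (140 − 77) × 60.4 / (72 × 0.95) = 3805.2 / 68.40 ≈ 55.6 mL/min
CrCl ≈ 56 mL/min → bracket 15–69 mL/min.
42% of 600 mg = 252 mg → 250 mg

250 mg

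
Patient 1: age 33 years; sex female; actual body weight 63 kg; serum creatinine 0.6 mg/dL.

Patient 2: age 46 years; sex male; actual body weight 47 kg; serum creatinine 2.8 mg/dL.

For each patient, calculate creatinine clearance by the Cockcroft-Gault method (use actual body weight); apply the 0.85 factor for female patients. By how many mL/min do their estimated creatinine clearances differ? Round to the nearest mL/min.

Patient 1: CrCl = (140 − 33) × 63 / (72 × 0.6) × 0.85 = 6741.0 / 43.20 × 0.85 ≈ 132.6 mL/min
Patient 2: CrCl = (140 − 46) × 47 / (72 × 2.8) = 4418.0 / 201.60 ≈ 21.9 mL/min
|132.6 − 21.9| = 110.7 mL/min

111 mL/min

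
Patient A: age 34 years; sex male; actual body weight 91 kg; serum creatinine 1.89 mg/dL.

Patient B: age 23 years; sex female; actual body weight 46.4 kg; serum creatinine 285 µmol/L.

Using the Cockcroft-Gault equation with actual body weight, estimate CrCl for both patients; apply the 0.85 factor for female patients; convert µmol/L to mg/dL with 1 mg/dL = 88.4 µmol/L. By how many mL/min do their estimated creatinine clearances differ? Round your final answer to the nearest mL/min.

51 mL/min

Patient A: CrCl = (140 − 34) × 91 / (72 × 1.89) = 9646.0 / 136.08 ≈ 70.9 mL/min
Patient B: SCr = 285 / 88.4 = 3.224 mg/dL
Patient B: CrCl = (140 − 23) × 46.4 / (72 × 3.224) × 0.85 = 5428.8 / 232.13 × 0.85 ≈ 19.9 mL/min
|70.9 − 19.9| = 51.0 mL/min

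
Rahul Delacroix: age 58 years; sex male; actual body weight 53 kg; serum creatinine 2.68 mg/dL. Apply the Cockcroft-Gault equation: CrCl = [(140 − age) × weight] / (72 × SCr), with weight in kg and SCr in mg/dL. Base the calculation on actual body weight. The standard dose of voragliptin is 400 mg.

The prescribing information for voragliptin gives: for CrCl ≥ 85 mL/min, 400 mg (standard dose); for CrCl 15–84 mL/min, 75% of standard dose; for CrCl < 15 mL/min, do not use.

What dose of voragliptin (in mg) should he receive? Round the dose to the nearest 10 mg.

CrCl = (140 − 58) × 53 / (72 × 2.68) = 4346.0 / 192.96 ≈ 22.5 mL/min
CrCl ≈ 23 mL/min → bracket 15–84 mL/min.
75% of 400 mg = 300 mg

300 mg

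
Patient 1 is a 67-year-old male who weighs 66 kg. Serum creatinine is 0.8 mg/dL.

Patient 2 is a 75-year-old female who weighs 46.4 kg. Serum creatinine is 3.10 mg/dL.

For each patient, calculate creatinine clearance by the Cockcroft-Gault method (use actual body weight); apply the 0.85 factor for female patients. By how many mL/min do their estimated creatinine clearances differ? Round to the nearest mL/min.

72 mL/min

Patient 1: CrCl = (140 − 67) × 66 / (72 × 0.8) = 4818.0 / 57.60 ≈ 83.6 mL/min
Patient 2: CrCl = (140 − 75) × 46.4 / (72 × 3.1) × 0.85 = 3016.0 / 223.20 × 0.85 ≈ 11.5 mL/min
|83.6 − 11.5| = 72.1 mL/min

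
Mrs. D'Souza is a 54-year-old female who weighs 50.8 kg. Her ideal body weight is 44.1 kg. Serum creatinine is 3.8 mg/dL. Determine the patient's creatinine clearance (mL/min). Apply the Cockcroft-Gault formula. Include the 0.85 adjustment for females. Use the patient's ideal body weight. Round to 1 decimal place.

11.8 mL/min

CrCl = (140 − 54) × 44.1 / (72 × 3.8) × 0.85 = 3792.6 / 273.60 × 0.85 ≈ 11.8 mL/min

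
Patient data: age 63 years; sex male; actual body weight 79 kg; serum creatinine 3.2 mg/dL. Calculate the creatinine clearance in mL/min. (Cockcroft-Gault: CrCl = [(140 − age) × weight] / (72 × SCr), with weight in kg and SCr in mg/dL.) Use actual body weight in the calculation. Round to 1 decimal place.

CrCl = (140 − 63) × 79 / (72 × 3.2) = 6083.0 / 230.40 ≈ 26.4 mL/min

26.4 mL/min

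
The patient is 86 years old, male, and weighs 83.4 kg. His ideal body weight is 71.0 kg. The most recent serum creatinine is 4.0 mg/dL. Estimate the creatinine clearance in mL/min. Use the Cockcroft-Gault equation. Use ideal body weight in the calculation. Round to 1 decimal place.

13.3 mL/min

CrCl = (140 − 86) × 71 / (72 × 4) = 3834.0 / 288.00 ≈ 13.3 mL/min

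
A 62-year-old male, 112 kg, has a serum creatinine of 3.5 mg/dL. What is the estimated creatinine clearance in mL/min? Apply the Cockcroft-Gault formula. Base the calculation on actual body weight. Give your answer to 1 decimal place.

34.7 mL/min

CrCl = (140 − 62) × 112 / (72 × 3.5) = 8736.0 / 252.00 ≈ 34.7 mL/min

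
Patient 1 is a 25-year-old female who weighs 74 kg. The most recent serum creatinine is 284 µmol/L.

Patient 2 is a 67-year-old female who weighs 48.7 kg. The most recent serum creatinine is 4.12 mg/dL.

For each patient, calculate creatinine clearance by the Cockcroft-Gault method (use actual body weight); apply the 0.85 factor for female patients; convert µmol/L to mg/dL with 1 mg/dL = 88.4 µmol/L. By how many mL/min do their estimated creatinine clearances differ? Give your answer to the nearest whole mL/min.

21 mL/min

Patient 1: SCr = 284 / 88.4 = 3.213 mg/dL
Patient 1: CrCl = (140 − 25) × 74 / (72 × 3.213) × 0.85 = 8510.0 / 231.34 × 0.85 ≈ 31.3 mL/min
Patient 2: CrCl = (140 − 67) × 48.7 / (72 × 4.12) × 0.85 = 3555.1 / 296.64 × 0.85 ≈ 10.2 mL/min
|31.3 − 10.2| = 21.1 mL/min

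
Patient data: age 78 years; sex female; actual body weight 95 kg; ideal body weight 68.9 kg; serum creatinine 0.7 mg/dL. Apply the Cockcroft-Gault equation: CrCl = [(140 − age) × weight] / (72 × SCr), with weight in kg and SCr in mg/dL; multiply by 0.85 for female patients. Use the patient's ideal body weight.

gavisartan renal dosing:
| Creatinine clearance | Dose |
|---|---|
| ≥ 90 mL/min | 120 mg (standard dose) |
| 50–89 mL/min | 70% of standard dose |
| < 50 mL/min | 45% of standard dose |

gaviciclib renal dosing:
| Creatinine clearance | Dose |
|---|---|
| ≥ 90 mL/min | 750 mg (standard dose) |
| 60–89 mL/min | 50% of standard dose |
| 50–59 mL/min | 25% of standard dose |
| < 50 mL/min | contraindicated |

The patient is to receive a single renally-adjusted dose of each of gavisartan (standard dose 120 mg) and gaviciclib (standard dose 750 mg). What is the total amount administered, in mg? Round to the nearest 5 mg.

CrCl = (140 − 78) × 68.9 / (72 × 0.7) × 0.85 = 4271.8 / 50.40 × 0.85 ≈ 72.0 mL/min
CrCl ≈ 72 mL/min.
gavisartan: 50–89 mL/min → 70% of 120 mg = 84 mg.
gaviciclib: 60–89 mL/min → 50% of 750 mg = 375 mg.
Total = 84 + 375 = 459 mg.

460 mg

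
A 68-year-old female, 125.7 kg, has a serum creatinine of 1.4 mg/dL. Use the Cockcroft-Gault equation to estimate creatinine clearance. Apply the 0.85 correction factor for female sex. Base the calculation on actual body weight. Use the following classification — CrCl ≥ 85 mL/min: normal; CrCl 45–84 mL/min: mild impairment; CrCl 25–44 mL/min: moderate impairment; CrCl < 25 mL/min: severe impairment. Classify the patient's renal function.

mild impairment

CrCl = (140 − 68) × 125.7 / (72 × 1.4) × 0.85 = 9050.4 / 100.80 × 0.85 ≈ 76.3 mL/min
76 mL/min falls in the 'mild impairment' range.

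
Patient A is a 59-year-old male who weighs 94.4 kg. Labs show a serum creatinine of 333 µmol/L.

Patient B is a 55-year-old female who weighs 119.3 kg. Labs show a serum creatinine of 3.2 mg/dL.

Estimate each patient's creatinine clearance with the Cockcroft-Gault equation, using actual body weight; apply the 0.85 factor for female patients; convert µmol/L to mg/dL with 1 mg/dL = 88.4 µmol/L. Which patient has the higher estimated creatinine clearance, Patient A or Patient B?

Patient B

Patient A: SCr = 333 / 88.4 = 3.767 mg/dL
Patient A: CrCl = (140 − 59) × 94.4 / (72 × 3.767) = 7646.4 / 271.22 ≈ 28.2 mL/min
Patient B: CrCl = (140 − 55) × 119.3 / (72 × 3.2) × 0.85 = 10140.5 / 230.40 × 0.85 ≈ 37.4 mL/min
28.2 vs 37.4 mL/min → Patient B is higher.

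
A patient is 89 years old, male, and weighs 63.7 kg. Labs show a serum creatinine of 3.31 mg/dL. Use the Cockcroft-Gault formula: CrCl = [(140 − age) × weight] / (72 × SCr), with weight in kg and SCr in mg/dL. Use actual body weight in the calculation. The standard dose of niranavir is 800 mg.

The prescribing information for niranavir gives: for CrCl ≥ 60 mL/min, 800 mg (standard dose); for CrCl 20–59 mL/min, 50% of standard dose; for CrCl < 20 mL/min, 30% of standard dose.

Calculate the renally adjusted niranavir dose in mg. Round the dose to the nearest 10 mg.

CrCl = (140 − 89) × 63.7 / (72 × 3.31) = 3248.7 / 238.32 ≈ 13.6 mL/min
CrCl ≈ 14 mL/min → bracket < 20 mL/min.
30% of 800 mg = 240 mg

240 mg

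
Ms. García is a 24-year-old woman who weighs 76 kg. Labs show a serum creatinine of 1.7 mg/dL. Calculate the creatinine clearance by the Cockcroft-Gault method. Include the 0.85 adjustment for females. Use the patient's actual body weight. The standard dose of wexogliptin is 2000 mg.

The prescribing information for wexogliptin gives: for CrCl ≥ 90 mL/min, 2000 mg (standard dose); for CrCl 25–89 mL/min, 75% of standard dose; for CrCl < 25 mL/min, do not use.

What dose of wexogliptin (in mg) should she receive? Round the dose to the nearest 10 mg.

CrCl = (140 − 24) × 76 / (72 × 1.7) × 0.85 = 8816.0 / 122.40 × 0.85 ≈ 61.2 mL/min
CrCl ≈ 61 mL/min → bracket 25–89 mL/min.
75% of 2000 mg = 1500 mg

1500 mg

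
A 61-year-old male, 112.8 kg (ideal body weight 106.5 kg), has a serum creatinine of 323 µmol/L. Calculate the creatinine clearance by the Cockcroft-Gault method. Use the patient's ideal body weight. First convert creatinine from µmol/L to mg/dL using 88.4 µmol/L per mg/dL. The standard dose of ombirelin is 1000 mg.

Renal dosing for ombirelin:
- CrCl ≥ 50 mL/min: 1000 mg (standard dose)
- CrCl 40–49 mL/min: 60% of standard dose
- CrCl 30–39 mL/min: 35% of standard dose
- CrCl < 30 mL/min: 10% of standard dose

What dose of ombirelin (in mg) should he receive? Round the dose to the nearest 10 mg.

SCr = 323 / 88.4 = 3.654 mg/dL
CrCl = (140 − 61) × 106.5 / (72 × 3.654) = 8413.5 / 263.09 ≈ 32.0 mL/min
CrCl ≈ 32 mL/min → bracket 30–39 mL/min.
35% of 1000 mg = 350 mg

350 mg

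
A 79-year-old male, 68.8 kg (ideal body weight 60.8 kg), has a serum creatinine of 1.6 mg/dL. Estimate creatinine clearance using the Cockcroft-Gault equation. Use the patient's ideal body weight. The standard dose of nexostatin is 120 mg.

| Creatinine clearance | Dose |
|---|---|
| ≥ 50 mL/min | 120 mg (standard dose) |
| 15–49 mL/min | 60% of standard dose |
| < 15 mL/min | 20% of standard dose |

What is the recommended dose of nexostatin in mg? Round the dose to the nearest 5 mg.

CrCl = (140 − 79) × 60.8 / (72 × 1.6) = 3708.8 / 115.20 ≈ 32.2 mL/min
CrCl ≈ 32 mL/min → bracket 15–49 mL/min.
60% of 120 mg = 72 mg → 70 mg

70 mg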